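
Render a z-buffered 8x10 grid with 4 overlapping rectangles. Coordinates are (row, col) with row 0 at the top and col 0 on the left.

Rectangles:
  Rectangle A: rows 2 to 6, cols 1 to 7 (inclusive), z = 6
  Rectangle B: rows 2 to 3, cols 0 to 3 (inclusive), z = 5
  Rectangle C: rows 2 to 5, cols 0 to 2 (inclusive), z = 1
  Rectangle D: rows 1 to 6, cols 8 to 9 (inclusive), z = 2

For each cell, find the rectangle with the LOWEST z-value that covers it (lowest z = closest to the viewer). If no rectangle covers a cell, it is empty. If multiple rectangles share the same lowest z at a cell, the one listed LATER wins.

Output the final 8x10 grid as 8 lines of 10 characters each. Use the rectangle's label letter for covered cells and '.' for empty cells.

..........
........DD
CCCBAAAADD
CCCBAAAADD
CCCAAAAADD
CCCAAAAADD
.AAAAAAADD
..........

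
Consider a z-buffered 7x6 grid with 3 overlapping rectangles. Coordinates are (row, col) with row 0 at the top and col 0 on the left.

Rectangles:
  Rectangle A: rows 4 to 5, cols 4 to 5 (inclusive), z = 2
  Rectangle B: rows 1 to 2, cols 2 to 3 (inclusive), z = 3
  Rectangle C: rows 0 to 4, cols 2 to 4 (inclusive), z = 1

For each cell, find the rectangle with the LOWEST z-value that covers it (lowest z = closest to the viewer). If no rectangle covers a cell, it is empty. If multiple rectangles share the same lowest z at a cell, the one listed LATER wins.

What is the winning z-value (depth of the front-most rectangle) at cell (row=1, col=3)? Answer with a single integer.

Check cell (1,3):
  A: rows 4-5 cols 4-5 -> outside (row miss)
  B: rows 1-2 cols 2-3 z=3 -> covers; best now B (z=3)
  C: rows 0-4 cols 2-4 z=1 -> covers; best now C (z=1)
Winner: C at z=1

Answer: 1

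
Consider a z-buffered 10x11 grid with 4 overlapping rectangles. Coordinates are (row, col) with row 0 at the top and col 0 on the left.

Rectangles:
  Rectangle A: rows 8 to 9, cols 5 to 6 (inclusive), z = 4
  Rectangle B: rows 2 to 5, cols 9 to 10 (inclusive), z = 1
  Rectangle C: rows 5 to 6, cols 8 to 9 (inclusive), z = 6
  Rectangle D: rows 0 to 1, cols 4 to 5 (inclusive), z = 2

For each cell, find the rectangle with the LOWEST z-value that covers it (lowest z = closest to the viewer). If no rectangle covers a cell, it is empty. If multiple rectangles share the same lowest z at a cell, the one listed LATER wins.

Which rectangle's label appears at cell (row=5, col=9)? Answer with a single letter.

Answer: B

Derivation:
Check cell (5,9):
  A: rows 8-9 cols 5-6 -> outside (row miss)
  B: rows 2-5 cols 9-10 z=1 -> covers; best now B (z=1)
  C: rows 5-6 cols 8-9 z=6 -> covers; best now B (z=1)
  D: rows 0-1 cols 4-5 -> outside (row miss)
Winner: B at z=1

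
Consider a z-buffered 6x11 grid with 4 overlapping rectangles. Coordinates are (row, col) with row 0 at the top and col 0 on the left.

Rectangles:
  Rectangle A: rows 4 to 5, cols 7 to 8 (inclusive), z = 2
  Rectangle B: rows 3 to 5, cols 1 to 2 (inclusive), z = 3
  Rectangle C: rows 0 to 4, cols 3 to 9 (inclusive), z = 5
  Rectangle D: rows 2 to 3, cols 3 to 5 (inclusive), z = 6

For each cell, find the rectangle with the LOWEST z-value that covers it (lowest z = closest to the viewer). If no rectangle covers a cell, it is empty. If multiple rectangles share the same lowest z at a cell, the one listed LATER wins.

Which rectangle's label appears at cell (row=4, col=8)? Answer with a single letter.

Answer: A

Derivation:
Check cell (4,8):
  A: rows 4-5 cols 7-8 z=2 -> covers; best now A (z=2)
  B: rows 3-5 cols 1-2 -> outside (col miss)
  C: rows 0-4 cols 3-9 z=5 -> covers; best now A (z=2)
  D: rows 2-3 cols 3-5 -> outside (row miss)
Winner: A at z=2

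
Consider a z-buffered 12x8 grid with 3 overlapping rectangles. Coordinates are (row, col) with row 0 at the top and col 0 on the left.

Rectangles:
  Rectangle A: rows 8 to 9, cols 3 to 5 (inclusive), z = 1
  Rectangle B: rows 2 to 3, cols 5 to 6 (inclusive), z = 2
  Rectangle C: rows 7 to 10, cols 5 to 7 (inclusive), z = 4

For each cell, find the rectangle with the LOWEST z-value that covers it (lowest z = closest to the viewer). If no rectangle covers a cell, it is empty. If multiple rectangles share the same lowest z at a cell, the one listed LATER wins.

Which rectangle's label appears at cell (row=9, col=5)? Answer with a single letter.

Check cell (9,5):
  A: rows 8-9 cols 3-5 z=1 -> covers; best now A (z=1)
  B: rows 2-3 cols 5-6 -> outside (row miss)
  C: rows 7-10 cols 5-7 z=4 -> covers; best now A (z=1)
Winner: A at z=1

Answer: A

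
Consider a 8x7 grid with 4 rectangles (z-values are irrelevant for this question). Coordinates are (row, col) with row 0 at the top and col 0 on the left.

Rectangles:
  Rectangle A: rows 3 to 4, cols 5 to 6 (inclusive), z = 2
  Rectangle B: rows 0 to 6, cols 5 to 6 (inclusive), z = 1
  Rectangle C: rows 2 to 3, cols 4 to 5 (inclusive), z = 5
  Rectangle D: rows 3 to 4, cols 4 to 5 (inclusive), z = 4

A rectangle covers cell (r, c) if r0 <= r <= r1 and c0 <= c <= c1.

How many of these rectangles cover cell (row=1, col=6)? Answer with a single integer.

Check cell (1,6):
  A: rows 3-4 cols 5-6 -> outside (row miss)
  B: rows 0-6 cols 5-6 -> covers
  C: rows 2-3 cols 4-5 -> outside (row miss)
  D: rows 3-4 cols 4-5 -> outside (row miss)
Count covering = 1

Answer: 1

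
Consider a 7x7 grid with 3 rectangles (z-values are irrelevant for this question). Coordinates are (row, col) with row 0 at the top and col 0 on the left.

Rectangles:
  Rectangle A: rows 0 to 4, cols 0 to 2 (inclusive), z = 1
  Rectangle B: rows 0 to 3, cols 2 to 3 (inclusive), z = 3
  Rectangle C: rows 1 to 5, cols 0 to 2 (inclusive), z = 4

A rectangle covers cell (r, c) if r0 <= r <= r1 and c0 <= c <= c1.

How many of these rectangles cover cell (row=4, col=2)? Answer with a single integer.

Check cell (4,2):
  A: rows 0-4 cols 0-2 -> covers
  B: rows 0-3 cols 2-3 -> outside (row miss)
  C: rows 1-5 cols 0-2 -> covers
Count covering = 2

Answer: 2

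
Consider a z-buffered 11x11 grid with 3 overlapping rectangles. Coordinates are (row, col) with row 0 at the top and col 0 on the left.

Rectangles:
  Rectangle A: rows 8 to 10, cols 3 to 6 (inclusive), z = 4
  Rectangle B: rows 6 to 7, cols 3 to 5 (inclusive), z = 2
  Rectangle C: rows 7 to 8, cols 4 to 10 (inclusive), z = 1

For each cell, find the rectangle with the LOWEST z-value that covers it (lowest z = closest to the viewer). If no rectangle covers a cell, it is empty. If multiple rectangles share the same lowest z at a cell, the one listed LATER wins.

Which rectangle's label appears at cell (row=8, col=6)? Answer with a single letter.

Answer: C

Derivation:
Check cell (8,6):
  A: rows 8-10 cols 3-6 z=4 -> covers; best now A (z=4)
  B: rows 6-7 cols 3-5 -> outside (row miss)
  C: rows 7-8 cols 4-10 z=1 -> covers; best now C (z=1)
Winner: C at z=1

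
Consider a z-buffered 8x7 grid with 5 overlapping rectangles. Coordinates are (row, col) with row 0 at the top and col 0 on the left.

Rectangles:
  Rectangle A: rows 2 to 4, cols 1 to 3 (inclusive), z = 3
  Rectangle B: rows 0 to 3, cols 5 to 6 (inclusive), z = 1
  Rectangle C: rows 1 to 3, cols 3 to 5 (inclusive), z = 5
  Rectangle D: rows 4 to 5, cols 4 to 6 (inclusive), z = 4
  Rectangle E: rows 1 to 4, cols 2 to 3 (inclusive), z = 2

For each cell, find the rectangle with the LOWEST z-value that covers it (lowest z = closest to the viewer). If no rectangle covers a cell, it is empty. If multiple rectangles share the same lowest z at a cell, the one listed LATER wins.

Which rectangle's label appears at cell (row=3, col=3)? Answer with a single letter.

Answer: E

Derivation:
Check cell (3,3):
  A: rows 2-4 cols 1-3 z=3 -> covers; best now A (z=3)
  B: rows 0-3 cols 5-6 -> outside (col miss)
  C: rows 1-3 cols 3-5 z=5 -> covers; best now A (z=3)
  D: rows 4-5 cols 4-6 -> outside (row miss)
  E: rows 1-4 cols 2-3 z=2 -> covers; best now E (z=2)
Winner: E at z=2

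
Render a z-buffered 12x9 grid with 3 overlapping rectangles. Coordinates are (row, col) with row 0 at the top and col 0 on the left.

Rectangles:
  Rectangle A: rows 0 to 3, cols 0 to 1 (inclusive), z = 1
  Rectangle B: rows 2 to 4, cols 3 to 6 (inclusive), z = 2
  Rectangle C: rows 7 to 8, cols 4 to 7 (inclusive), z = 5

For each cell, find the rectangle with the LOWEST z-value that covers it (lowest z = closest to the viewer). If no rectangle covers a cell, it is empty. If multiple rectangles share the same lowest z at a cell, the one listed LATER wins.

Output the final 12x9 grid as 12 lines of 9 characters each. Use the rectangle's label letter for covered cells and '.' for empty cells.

AA.......
AA.......
AA.BBBB..
AA.BBBB..
...BBBB..
.........
.........
....CCCC.
....CCCC.
.........
.........
.........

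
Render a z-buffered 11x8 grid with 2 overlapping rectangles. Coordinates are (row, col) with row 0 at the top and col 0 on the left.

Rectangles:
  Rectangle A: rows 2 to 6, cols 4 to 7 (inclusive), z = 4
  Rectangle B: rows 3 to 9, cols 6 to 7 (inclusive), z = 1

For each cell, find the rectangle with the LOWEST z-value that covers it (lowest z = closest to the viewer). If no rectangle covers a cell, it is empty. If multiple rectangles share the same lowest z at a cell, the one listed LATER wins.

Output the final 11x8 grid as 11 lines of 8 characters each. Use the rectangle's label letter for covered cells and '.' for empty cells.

........
........
....AAAA
....AABB
....AABB
....AABB
....AABB
......BB
......BB
......BB
........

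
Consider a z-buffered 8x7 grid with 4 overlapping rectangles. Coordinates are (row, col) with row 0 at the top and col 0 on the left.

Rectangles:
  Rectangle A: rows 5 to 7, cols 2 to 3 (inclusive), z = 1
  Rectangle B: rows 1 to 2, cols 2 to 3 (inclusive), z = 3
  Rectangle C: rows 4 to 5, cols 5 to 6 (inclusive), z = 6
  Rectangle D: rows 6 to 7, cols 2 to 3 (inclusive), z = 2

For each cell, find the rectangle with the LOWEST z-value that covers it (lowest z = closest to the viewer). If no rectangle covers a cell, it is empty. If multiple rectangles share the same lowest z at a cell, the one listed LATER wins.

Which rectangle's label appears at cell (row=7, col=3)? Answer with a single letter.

Check cell (7,3):
  A: rows 5-7 cols 2-3 z=1 -> covers; best now A (z=1)
  B: rows 1-2 cols 2-3 -> outside (row miss)
  C: rows 4-5 cols 5-6 -> outside (row miss)
  D: rows 6-7 cols 2-3 z=2 -> covers; best now A (z=1)
Winner: A at z=1

Answer: A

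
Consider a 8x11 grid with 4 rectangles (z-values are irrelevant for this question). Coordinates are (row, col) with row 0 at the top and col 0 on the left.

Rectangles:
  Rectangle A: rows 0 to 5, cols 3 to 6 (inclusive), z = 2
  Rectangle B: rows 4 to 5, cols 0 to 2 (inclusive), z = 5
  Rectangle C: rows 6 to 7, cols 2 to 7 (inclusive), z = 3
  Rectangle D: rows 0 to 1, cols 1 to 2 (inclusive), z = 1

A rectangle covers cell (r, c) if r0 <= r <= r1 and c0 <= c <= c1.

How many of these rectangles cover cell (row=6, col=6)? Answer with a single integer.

Answer: 1

Derivation:
Check cell (6,6):
  A: rows 0-5 cols 3-6 -> outside (row miss)
  B: rows 4-5 cols 0-2 -> outside (row miss)
  C: rows 6-7 cols 2-7 -> covers
  D: rows 0-1 cols 1-2 -> outside (row miss)
Count covering = 1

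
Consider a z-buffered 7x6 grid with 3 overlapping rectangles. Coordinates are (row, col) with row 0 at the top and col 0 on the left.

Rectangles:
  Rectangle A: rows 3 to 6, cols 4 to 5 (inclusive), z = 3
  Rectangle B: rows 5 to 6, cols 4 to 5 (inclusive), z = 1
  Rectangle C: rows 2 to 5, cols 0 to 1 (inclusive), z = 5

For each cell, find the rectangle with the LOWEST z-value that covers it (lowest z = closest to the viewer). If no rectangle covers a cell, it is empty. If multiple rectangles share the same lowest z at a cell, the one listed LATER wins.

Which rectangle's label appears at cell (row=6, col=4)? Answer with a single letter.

Check cell (6,4):
  A: rows 3-6 cols 4-5 z=3 -> covers; best now A (z=3)
  B: rows 5-6 cols 4-5 z=1 -> covers; best now B (z=1)
  C: rows 2-5 cols 0-1 -> outside (row miss)
Winner: B at z=1

Answer: B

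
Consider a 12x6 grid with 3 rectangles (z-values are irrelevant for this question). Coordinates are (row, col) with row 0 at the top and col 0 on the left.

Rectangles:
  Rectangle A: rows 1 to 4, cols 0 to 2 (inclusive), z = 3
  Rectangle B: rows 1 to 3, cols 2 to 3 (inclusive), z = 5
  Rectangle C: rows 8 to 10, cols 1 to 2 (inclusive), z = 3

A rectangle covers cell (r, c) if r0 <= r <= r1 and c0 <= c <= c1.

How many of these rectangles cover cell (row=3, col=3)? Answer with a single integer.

Answer: 1

Derivation:
Check cell (3,3):
  A: rows 1-4 cols 0-2 -> outside (col miss)
  B: rows 1-3 cols 2-3 -> covers
  C: rows 8-10 cols 1-2 -> outside (row miss)
Count covering = 1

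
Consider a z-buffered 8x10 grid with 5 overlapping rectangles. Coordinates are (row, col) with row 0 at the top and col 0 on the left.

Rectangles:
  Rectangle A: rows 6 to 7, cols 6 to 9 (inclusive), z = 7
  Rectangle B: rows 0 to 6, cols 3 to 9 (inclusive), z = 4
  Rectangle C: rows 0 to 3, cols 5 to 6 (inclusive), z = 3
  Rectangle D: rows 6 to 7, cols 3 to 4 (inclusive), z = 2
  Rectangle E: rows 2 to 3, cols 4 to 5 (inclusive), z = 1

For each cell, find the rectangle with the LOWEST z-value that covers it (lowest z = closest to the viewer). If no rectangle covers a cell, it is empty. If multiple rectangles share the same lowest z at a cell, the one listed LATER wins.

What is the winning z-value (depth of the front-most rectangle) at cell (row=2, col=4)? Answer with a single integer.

Answer: 1

Derivation:
Check cell (2,4):
  A: rows 6-7 cols 6-9 -> outside (row miss)
  B: rows 0-6 cols 3-9 z=4 -> covers; best now B (z=4)
  C: rows 0-3 cols 5-6 -> outside (col miss)
  D: rows 6-7 cols 3-4 -> outside (row miss)
  E: rows 2-3 cols 4-5 z=1 -> covers; best now E (z=1)
Winner: E at z=1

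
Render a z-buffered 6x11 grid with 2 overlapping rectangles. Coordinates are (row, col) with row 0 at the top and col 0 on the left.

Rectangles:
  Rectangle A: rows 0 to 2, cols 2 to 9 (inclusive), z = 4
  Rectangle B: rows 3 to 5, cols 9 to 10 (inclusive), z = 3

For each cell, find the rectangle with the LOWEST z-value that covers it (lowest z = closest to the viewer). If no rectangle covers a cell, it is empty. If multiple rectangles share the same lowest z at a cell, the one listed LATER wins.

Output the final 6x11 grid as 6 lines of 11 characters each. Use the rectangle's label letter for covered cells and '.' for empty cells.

..AAAAAAAA.
..AAAAAAAA.
..AAAAAAAA.
.........BB
.........BB
.........BB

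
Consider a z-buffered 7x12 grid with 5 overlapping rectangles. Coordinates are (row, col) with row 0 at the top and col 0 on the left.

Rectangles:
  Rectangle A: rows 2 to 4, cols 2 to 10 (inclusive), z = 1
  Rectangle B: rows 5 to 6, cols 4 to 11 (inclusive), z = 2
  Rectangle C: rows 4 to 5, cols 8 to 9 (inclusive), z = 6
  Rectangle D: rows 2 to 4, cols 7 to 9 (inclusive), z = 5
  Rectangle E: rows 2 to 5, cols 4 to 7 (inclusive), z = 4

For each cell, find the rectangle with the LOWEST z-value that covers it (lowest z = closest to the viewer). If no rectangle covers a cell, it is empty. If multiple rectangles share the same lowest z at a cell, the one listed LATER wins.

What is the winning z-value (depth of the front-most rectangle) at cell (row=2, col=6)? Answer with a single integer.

Answer: 1

Derivation:
Check cell (2,6):
  A: rows 2-4 cols 2-10 z=1 -> covers; best now A (z=1)
  B: rows 5-6 cols 4-11 -> outside (row miss)
  C: rows 4-5 cols 8-9 -> outside (row miss)
  D: rows 2-4 cols 7-9 -> outside (col miss)
  E: rows 2-5 cols 4-7 z=4 -> covers; best now A (z=1)
Winner: A at z=1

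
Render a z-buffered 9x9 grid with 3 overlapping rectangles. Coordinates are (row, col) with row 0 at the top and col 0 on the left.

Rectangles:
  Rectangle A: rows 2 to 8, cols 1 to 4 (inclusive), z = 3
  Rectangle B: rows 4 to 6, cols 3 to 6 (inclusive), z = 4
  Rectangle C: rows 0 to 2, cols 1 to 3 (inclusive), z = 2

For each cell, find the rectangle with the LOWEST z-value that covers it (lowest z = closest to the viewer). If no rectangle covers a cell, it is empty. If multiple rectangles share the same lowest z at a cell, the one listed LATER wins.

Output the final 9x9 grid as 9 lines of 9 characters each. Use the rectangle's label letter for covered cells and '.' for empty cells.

.CCC.....
.CCC.....
.CCCA....
.AAAA....
.AAAABB..
.AAAABB..
.AAAABB..
.AAAA....
.AAAA....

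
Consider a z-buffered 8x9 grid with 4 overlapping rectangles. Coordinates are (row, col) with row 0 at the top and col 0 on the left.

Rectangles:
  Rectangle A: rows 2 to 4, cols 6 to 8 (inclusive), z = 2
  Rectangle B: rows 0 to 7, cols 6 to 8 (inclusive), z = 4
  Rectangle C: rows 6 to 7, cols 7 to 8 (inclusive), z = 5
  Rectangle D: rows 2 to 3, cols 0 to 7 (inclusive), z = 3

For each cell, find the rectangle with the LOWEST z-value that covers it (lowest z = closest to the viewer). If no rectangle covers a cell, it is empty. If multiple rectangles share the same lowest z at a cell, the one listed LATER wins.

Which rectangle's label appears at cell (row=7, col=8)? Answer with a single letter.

Answer: B

Derivation:
Check cell (7,8):
  A: rows 2-4 cols 6-8 -> outside (row miss)
  B: rows 0-7 cols 6-8 z=4 -> covers; best now B (z=4)
  C: rows 6-7 cols 7-8 z=5 -> covers; best now B (z=4)
  D: rows 2-3 cols 0-7 -> outside (row miss)
Winner: B at z=4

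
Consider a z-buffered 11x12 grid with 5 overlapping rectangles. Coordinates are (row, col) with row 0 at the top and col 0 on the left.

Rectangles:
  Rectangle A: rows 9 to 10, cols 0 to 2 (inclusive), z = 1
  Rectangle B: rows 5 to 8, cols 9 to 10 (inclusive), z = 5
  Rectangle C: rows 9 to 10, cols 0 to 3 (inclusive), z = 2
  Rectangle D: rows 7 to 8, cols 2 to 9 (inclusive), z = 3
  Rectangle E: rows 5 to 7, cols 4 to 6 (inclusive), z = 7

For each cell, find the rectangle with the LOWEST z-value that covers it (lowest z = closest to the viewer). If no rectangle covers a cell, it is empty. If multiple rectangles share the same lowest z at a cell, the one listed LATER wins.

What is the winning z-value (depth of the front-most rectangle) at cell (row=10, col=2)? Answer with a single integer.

Check cell (10,2):
  A: rows 9-10 cols 0-2 z=1 -> covers; best now A (z=1)
  B: rows 5-8 cols 9-10 -> outside (row miss)
  C: rows 9-10 cols 0-3 z=2 -> covers; best now A (z=1)
  D: rows 7-8 cols 2-9 -> outside (row miss)
  E: rows 5-7 cols 4-6 -> outside (row miss)
Winner: A at z=1

Answer: 1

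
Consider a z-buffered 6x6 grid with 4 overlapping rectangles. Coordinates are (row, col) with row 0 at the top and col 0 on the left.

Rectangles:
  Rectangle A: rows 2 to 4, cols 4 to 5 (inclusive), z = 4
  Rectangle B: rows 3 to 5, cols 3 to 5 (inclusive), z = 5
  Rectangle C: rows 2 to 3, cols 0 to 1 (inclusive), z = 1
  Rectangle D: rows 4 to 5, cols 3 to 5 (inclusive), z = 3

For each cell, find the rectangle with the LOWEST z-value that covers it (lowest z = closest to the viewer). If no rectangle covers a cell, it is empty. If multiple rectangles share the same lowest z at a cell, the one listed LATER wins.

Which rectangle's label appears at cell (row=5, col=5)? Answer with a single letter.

Answer: D

Derivation:
Check cell (5,5):
  A: rows 2-4 cols 4-5 -> outside (row miss)
  B: rows 3-5 cols 3-5 z=5 -> covers; best now B (z=5)
  C: rows 2-3 cols 0-1 -> outside (row miss)
  D: rows 4-5 cols 3-5 z=3 -> covers; best now D (z=3)
Winner: D at z=3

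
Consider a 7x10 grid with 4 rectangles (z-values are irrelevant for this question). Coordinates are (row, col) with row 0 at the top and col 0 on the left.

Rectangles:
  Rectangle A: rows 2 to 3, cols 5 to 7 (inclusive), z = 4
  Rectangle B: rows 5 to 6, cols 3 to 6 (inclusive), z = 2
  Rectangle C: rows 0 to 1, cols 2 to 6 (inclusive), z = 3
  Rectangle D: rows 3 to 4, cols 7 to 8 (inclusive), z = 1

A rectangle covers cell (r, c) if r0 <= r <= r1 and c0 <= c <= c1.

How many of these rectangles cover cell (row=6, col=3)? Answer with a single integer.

Check cell (6,3):
  A: rows 2-3 cols 5-7 -> outside (row miss)
  B: rows 5-6 cols 3-6 -> covers
  C: rows 0-1 cols 2-6 -> outside (row miss)
  D: rows 3-4 cols 7-8 -> outside (row miss)
Count covering = 1

Answer: 1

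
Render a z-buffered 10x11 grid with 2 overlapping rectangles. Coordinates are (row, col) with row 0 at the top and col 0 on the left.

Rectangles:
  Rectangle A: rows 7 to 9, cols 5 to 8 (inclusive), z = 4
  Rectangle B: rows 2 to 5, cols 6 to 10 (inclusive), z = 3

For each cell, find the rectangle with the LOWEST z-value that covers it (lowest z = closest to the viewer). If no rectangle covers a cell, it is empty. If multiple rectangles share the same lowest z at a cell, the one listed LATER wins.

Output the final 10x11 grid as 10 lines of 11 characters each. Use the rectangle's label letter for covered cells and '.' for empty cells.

...........
...........
......BBBBB
......BBBBB
......BBBBB
......BBBBB
...........
.....AAAA..
.....AAAA..
.....AAAA..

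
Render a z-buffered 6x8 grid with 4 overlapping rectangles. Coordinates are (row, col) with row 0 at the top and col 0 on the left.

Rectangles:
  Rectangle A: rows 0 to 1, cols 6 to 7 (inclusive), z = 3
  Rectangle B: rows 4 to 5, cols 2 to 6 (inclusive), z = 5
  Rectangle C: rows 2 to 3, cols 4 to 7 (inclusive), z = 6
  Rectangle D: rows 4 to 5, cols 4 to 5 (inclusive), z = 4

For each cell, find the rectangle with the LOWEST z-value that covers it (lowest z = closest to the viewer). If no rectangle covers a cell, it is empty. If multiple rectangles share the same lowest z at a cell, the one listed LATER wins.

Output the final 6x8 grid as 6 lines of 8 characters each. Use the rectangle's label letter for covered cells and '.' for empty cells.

......AA
......AA
....CCCC
....CCCC
..BBDDB.
..BBDDB.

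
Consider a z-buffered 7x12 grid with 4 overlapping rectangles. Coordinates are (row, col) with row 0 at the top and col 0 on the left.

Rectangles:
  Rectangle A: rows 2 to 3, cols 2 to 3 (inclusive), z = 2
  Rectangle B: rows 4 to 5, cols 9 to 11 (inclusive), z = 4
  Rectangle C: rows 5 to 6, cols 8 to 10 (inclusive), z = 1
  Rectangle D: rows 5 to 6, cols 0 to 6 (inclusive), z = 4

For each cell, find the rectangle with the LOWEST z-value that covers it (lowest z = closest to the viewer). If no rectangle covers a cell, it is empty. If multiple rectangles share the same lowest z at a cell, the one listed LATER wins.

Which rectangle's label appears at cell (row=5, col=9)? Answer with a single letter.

Answer: C

Derivation:
Check cell (5,9):
  A: rows 2-3 cols 2-3 -> outside (row miss)
  B: rows 4-5 cols 9-11 z=4 -> covers; best now B (z=4)
  C: rows 5-6 cols 8-10 z=1 -> covers; best now C (z=1)
  D: rows 5-6 cols 0-6 -> outside (col miss)
Winner: C at z=1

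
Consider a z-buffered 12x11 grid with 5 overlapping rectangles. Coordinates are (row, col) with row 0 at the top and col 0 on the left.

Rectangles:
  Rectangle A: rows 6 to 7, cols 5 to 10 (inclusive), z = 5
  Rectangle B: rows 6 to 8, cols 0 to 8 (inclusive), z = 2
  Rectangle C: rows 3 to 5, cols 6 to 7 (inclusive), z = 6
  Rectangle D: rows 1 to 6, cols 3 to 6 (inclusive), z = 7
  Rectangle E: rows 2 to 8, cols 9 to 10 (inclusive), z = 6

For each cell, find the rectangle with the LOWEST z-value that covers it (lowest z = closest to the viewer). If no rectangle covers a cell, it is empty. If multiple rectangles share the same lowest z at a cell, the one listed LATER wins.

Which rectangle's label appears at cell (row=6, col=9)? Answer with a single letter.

Answer: A

Derivation:
Check cell (6,9):
  A: rows 6-7 cols 5-10 z=5 -> covers; best now A (z=5)
  B: rows 6-8 cols 0-8 -> outside (col miss)
  C: rows 3-5 cols 6-7 -> outside (row miss)
  D: rows 1-6 cols 3-6 -> outside (col miss)
  E: rows 2-8 cols 9-10 z=6 -> covers; best now A (z=5)
Winner: A at z=5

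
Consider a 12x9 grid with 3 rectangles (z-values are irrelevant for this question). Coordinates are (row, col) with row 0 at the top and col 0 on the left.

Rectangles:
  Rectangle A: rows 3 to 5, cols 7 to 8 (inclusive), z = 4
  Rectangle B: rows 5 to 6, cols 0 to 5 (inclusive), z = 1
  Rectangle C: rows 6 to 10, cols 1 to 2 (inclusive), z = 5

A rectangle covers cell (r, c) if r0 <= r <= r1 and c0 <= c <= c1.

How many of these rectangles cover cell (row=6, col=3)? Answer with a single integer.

Answer: 1

Derivation:
Check cell (6,3):
  A: rows 3-5 cols 7-8 -> outside (row miss)
  B: rows 5-6 cols 0-5 -> covers
  C: rows 6-10 cols 1-2 -> outside (col miss)
Count covering = 1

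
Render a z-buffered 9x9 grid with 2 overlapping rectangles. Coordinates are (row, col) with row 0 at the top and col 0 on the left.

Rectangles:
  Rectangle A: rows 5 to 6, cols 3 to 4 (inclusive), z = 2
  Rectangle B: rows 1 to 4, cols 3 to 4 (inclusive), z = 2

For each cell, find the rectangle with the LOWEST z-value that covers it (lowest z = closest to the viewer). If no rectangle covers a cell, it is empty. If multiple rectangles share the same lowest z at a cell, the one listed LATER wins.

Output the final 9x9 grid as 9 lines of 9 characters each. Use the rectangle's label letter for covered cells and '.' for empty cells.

.........
...BB....
...BB....
...BB....
...BB....
...AA....
...AA....
.........
.........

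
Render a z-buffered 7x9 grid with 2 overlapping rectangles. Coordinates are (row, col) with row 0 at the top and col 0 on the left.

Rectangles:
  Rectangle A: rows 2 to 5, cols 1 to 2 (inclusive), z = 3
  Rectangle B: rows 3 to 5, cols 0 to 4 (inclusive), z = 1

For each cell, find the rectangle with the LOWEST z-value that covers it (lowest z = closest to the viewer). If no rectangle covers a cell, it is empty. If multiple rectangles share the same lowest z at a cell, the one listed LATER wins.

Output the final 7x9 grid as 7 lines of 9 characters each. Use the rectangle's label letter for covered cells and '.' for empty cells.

.........
.........
.AA......
BBBBB....
BBBBB....
BBBBB....
.........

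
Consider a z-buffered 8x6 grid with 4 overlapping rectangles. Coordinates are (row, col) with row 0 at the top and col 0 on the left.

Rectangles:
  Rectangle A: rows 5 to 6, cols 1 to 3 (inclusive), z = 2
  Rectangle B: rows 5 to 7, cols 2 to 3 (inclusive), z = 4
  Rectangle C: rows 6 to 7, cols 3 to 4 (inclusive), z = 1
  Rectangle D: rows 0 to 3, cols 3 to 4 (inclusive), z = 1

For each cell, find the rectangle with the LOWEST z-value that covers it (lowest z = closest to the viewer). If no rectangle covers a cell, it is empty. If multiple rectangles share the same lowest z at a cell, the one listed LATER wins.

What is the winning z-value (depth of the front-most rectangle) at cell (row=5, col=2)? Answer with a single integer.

Check cell (5,2):
  A: rows 5-6 cols 1-3 z=2 -> covers; best now A (z=2)
  B: rows 5-7 cols 2-3 z=4 -> covers; best now A (z=2)
  C: rows 6-7 cols 3-4 -> outside (row miss)
  D: rows 0-3 cols 3-4 -> outside (row miss)
Winner: A at z=2

Answer: 2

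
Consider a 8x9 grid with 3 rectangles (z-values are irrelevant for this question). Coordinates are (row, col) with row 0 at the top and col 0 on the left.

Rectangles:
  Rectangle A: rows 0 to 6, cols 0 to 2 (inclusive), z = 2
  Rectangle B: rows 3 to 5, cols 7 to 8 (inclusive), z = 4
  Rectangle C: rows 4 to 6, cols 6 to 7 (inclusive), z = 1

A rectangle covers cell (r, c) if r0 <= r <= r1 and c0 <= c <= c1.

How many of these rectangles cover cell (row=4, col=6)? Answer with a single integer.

Check cell (4,6):
  A: rows 0-6 cols 0-2 -> outside (col miss)
  B: rows 3-5 cols 7-8 -> outside (col miss)
  C: rows 4-6 cols 6-7 -> covers
Count covering = 1

Answer: 1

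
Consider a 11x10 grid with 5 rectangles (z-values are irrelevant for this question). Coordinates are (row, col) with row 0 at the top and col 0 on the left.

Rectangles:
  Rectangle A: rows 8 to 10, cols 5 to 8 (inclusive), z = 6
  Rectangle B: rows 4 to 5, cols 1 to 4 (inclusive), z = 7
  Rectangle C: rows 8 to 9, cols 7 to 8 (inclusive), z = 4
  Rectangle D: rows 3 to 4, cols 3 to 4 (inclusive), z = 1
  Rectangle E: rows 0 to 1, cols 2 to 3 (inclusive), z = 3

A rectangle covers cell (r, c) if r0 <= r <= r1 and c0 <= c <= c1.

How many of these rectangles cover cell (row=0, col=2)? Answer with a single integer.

Check cell (0,2):
  A: rows 8-10 cols 5-8 -> outside (row miss)
  B: rows 4-5 cols 1-4 -> outside (row miss)
  C: rows 8-9 cols 7-8 -> outside (row miss)
  D: rows 3-4 cols 3-4 -> outside (row miss)
  E: rows 0-1 cols 2-3 -> covers
Count covering = 1

Answer: 1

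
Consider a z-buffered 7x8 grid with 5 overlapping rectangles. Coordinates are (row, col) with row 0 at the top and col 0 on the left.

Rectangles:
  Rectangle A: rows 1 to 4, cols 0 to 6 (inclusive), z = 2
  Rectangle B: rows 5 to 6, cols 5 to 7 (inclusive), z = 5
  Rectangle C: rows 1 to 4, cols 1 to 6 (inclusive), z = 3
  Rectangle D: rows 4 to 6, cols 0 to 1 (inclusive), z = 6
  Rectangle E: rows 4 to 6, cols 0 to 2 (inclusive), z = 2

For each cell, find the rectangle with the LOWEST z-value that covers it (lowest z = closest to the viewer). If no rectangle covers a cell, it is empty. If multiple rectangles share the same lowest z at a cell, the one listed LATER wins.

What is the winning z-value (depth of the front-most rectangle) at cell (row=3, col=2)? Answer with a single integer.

Answer: 2

Derivation:
Check cell (3,2):
  A: rows 1-4 cols 0-6 z=2 -> covers; best now A (z=2)
  B: rows 5-6 cols 5-7 -> outside (row miss)
  C: rows 1-4 cols 1-6 z=3 -> covers; best now A (z=2)
  D: rows 4-6 cols 0-1 -> outside (row miss)
  E: rows 4-6 cols 0-2 -> outside (row miss)
Winner: A at z=2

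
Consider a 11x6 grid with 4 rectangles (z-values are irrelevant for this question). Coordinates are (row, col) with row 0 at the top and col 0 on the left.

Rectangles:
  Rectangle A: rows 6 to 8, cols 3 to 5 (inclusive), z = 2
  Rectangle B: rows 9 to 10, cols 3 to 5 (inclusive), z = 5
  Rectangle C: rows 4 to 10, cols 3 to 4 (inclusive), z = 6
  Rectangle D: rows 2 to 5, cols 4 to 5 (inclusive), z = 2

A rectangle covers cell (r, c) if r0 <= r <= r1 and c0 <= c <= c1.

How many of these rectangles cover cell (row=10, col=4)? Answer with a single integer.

Answer: 2

Derivation:
Check cell (10,4):
  A: rows 6-8 cols 3-5 -> outside (row miss)
  B: rows 9-10 cols 3-5 -> covers
  C: rows 4-10 cols 3-4 -> covers
  D: rows 2-5 cols 4-5 -> outside (row miss)
Count covering = 2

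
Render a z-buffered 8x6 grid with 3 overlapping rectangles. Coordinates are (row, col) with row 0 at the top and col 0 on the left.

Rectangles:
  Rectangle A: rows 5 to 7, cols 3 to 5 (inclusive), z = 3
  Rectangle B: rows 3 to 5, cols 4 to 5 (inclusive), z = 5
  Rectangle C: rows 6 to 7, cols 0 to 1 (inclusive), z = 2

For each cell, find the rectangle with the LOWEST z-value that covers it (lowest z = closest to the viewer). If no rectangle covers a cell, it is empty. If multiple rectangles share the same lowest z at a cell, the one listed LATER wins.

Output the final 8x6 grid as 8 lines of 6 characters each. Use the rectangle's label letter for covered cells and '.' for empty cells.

......
......
......
....BB
....BB
...AAA
CC.AAA
CC.AAA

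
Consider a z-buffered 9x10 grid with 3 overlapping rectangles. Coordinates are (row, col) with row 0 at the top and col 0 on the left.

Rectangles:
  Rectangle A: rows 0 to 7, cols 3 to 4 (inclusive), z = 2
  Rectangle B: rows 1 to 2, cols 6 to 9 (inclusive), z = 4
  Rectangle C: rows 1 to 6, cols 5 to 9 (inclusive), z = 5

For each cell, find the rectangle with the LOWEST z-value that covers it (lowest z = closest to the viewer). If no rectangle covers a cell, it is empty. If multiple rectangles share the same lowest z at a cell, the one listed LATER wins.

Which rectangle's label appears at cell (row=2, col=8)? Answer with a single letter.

Check cell (2,8):
  A: rows 0-7 cols 3-4 -> outside (col miss)
  B: rows 1-2 cols 6-9 z=4 -> covers; best now B (z=4)
  C: rows 1-6 cols 5-9 z=5 -> covers; best now B (z=4)
Winner: B at z=4

Answer: B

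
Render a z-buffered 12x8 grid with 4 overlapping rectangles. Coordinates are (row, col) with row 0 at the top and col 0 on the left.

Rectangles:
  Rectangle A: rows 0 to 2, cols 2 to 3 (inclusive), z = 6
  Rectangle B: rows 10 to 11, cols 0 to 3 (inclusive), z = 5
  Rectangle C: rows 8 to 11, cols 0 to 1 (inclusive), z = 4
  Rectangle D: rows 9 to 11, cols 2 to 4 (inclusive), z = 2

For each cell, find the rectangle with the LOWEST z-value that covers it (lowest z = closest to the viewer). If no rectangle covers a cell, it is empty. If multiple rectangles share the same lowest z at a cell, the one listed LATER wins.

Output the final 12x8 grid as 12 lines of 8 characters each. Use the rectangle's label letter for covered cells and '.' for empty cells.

..AA....
..AA....
..AA....
........
........
........
........
........
CC......
CCDDD...
CCDDD...
CCDDD...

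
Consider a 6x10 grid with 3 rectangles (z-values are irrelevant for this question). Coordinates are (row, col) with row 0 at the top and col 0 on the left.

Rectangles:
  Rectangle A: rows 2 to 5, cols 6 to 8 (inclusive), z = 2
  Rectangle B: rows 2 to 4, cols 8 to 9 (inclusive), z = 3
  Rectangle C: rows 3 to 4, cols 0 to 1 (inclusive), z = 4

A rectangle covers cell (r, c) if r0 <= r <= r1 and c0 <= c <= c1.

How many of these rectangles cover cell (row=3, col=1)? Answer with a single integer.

Check cell (3,1):
  A: rows 2-5 cols 6-8 -> outside (col miss)
  B: rows 2-4 cols 8-9 -> outside (col miss)
  C: rows 3-4 cols 0-1 -> covers
Count covering = 1

Answer: 1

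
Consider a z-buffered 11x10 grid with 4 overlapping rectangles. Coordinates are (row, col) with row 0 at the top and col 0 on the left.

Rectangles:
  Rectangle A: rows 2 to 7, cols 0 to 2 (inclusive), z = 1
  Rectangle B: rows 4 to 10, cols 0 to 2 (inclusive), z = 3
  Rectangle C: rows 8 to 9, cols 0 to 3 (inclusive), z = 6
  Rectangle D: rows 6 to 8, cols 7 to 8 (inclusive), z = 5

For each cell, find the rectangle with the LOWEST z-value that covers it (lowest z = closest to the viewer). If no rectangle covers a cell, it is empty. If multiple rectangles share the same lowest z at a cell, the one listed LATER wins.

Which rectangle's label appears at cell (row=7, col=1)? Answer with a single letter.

Check cell (7,1):
  A: rows 2-7 cols 0-2 z=1 -> covers; best now A (z=1)
  B: rows 4-10 cols 0-2 z=3 -> covers; best now A (z=1)
  C: rows 8-9 cols 0-3 -> outside (row miss)
  D: rows 6-8 cols 7-8 -> outside (col miss)
Winner: A at z=1

Answer: A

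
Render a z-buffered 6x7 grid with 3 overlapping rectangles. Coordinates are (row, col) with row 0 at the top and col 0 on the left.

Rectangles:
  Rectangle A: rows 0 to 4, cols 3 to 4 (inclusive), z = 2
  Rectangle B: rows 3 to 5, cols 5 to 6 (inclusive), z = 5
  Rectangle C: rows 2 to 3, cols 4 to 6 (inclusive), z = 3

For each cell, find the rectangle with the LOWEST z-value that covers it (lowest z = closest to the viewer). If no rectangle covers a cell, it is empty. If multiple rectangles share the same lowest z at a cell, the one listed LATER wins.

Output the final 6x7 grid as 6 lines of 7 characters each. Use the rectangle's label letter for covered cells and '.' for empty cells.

...AA..
...AA..
...AACC
...AACC
...AABB
.....BB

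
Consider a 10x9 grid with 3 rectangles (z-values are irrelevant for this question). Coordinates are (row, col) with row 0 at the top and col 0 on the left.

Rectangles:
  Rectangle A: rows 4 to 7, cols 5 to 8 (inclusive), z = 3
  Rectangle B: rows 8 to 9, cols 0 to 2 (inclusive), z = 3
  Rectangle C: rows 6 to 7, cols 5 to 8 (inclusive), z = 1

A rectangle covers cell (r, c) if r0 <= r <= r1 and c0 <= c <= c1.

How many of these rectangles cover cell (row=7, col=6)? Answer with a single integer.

Check cell (7,6):
  A: rows 4-7 cols 5-8 -> covers
  B: rows 8-9 cols 0-2 -> outside (row miss)
  C: rows 6-7 cols 5-8 -> covers
Count covering = 2

Answer: 2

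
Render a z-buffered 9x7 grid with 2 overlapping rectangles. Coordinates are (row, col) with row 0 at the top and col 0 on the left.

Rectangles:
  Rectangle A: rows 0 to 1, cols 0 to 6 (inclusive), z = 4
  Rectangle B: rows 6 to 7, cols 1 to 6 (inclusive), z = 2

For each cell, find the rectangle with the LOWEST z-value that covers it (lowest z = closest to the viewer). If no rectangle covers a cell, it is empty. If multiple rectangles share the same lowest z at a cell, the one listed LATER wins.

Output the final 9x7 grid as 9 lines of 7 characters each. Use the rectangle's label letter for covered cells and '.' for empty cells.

AAAAAAA
AAAAAAA
.......
.......
.......
.......
.BBBBBB
.BBBBBB
.......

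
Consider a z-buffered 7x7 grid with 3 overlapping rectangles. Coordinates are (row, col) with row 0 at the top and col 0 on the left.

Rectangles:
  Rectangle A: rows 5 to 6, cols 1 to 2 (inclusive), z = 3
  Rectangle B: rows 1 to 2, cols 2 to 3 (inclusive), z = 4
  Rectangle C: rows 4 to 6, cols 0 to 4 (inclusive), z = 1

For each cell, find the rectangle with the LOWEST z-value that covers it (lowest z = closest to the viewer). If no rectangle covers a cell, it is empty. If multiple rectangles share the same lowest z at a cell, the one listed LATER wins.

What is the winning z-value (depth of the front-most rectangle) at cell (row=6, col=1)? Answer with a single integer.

Check cell (6,1):
  A: rows 5-6 cols 1-2 z=3 -> covers; best now A (z=3)
  B: rows 1-2 cols 2-3 -> outside (row miss)
  C: rows 4-6 cols 0-4 z=1 -> covers; best now C (z=1)
Winner: C at z=1

Answer: 1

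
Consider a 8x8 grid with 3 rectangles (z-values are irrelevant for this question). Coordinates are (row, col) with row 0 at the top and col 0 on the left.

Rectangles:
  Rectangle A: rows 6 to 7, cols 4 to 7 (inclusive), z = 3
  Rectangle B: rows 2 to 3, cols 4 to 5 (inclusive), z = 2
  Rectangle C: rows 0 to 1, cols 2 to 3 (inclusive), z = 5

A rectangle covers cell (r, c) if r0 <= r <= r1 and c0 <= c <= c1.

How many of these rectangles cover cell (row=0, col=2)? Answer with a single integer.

Check cell (0,2):
  A: rows 6-7 cols 4-7 -> outside (row miss)
  B: rows 2-3 cols 4-5 -> outside (row miss)
  C: rows 0-1 cols 2-3 -> covers
Count covering = 1

Answer: 1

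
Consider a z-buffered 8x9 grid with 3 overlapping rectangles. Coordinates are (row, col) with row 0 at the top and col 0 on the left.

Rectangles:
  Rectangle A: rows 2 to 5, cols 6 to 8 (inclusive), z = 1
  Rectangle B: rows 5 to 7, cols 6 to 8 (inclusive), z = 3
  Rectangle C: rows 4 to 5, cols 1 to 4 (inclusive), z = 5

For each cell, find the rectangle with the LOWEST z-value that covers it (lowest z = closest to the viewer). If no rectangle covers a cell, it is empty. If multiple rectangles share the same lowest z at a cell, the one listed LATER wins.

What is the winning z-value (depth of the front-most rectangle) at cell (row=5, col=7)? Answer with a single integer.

Check cell (5,7):
  A: rows 2-5 cols 6-8 z=1 -> covers; best now A (z=1)
  B: rows 5-7 cols 6-8 z=3 -> covers; best now A (z=1)
  C: rows 4-5 cols 1-4 -> outside (col miss)
Winner: A at z=1

Answer: 1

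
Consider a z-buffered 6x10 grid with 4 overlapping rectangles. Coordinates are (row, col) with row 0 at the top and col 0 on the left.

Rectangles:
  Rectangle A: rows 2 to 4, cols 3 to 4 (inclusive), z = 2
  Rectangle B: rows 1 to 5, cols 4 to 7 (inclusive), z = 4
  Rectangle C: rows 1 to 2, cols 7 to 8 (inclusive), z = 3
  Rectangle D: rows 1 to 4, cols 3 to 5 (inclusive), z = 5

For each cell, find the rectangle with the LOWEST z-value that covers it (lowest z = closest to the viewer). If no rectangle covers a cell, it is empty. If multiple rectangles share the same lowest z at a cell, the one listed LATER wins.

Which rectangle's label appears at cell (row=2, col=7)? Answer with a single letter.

Check cell (2,7):
  A: rows 2-4 cols 3-4 -> outside (col miss)
  B: rows 1-5 cols 4-7 z=4 -> covers; best now B (z=4)
  C: rows 1-2 cols 7-8 z=3 -> covers; best now C (z=3)
  D: rows 1-4 cols 3-5 -> outside (col miss)
Winner: C at z=3

Answer: C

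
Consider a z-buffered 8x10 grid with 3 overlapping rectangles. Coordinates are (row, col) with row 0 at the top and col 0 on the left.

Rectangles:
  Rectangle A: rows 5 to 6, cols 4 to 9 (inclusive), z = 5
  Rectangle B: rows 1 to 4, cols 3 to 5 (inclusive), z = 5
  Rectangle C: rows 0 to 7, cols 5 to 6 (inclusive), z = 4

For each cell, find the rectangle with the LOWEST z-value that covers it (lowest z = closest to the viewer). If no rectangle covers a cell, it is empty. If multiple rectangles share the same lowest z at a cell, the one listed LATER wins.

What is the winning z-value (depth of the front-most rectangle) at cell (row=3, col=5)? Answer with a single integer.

Answer: 4

Derivation:
Check cell (3,5):
  A: rows 5-6 cols 4-9 -> outside (row miss)
  B: rows 1-4 cols 3-5 z=5 -> covers; best now B (z=5)
  C: rows 0-7 cols 5-6 z=4 -> covers; best now C (z=4)
Winner: C at z=4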